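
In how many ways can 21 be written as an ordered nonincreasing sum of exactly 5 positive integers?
p(21, 5 parts) = 101

Partitions of n into exactly k parts are in bijection with partitions of n − k into at most k parts (subtract 1 from each part). So p(21, exactly 5) = p(16, parts ≤ 5). Computing via the recurrence p(m, j) = p(m, j−1) + p(m−j, j) gives 101.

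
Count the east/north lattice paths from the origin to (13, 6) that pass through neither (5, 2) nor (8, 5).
Number of paths = 11535

Inclusion–exclusion. Total paths: C(19, 13) = 27132. Through P₁: C(7, 5)·C(12, 8) = 10395. Through P₂: C(13, 8)·C(6, 5) = 7722. Since P₁ is strictly southwest of P₂, a monotone path through both must visit P₁ then P₂; paths through both = C(7, 5)·C(6, 3)·C(6, 5) = 2520. Avoid both = 27132 − 10395 − 7722 + 2520 = 11535.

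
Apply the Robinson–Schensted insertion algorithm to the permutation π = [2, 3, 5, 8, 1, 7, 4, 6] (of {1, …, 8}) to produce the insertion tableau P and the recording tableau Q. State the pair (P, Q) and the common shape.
P = [1, 3, 4, 6] / [2, 5, 7] / [8];  Q = [1, 2, 3, 4] / [5, 6, 8] / [7];  common shape = (4, 3, 1)

Row-insert the values π_1, π_2, … into P one at a time, bumping the leftmost entry strictly greater than the inserted value down to the next row. The recording tableau Q records, in position (i, j), the step at which that cell was added to P.
  Insert 2 (step 1): P = [2];  Q = [1]
  Insert 3 (step 2): P = [2, 3];  Q = [1, 2]
  Insert 5 (step 3): P = [2, 3, 5];  Q = [1, 2, 3]
  Insert 8 (step 4): P = [2, 3, 5, 8];  Q = [1, 2, 3, 4]
  Insert 1 (step 5): P = [1, 3, 5, 8] / [2];  Q = [1, 2, 3, 4] / [5]
  Insert 7 (step 6): P = [1, 3, 5, 7] / [2, 8];  Q = [1, 2, 3, 4] / [5, 6]
  Insert 4 (step 7): P = [1, 3, 4, 7] / [2, 5] / [8];  Q = [1, 2, 3, 4] / [5, 6] / [7]
  Insert 6 (step 8): P = [1, 3, 4, 6] / [2, 5, 7] / [8];  Q = [1, 2, 3, 4] / [5, 6, 8] / [7]
Final shape: (4, 3, 1).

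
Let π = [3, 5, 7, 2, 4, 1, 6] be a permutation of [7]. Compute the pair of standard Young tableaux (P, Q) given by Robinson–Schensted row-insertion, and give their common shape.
P = [1, 4, 6] / [2, 5, 7] / [3];  Q = [1, 2, 3] / [4, 5, 7] / [6];  common shape = (3, 3, 1)

Row-insert the values π_1, π_2, … into P one at a time, bumping the leftmost entry strictly greater than the inserted value down to the next row. The recording tableau Q records, in position (i, j), the step at which that cell was added to P.
  Insert 3 (step 1): P = [3];  Q = [1]
  Insert 5 (step 2): P = [3, 5];  Q = [1, 2]
  Insert 7 (step 3): P = [3, 5, 7];  Q = [1, 2, 3]
  Insert 2 (step 4): P = [2, 5, 7] / [3];  Q = [1, 2, 3] / [4]
  Insert 4 (step 5): P = [2, 4, 7] / [3, 5];  Q = [1, 2, 3] / [4, 5]
  Insert 1 (step 6): P = [1, 4, 7] / [2, 5] / [3];  Q = [1, 2, 3] / [4, 5] / [6]
  Insert 6 (step 7): P = [1, 4, 6] / [2, 5, 7] / [3];  Q = [1, 2, 3] / [4, 5, 7] / [6]
Final shape: (3, 3, 1).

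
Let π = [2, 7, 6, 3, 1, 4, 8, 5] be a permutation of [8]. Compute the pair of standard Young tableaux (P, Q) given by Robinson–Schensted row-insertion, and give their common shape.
P = [1, 3, 4, 5] / [2, 8] / [6] / [7];  Q = [1, 2, 6, 7] / [3, 8] / [4] / [5];  common shape = (4, 2, 1, 1)

Row-insert the values π_1, π_2, … into P one at a time, bumping the leftmost entry strictly greater than the inserted value down to the next row. The recording tableau Q records, in position (i, j), the step at which that cell was added to P.
  Insert 2 (step 1): P = [2];  Q = [1]
  Insert 7 (step 2): P = [2, 7];  Q = [1, 2]
  Insert 6 (step 3): P = [2, 6] / [7];  Q = [1, 2] / [3]
  Insert 3 (step 4): P = [2, 3] / [6] / [7];  Q = [1, 2] / [3] / [4]
  Insert 1 (step 5): P = [1, 3] / [2] / [6] / [7];  Q = [1, 2] / [3] / [4] / [5]
  Insert 4 (step 6): P = [1, 3, 4] / [2] / [6] / [7];  Q = [1, 2, 6] / [3] / [4] / [5]
  Insert 8 (step 7): P = [1, 3, 4, 8] / [2] / [6] / [7];  Q = [1, 2, 6, 7] / [3] / [4] / [5]
  Insert 5 (step 8): P = [1, 3, 4, 5] / [2, 8] / [6] / [7];  Q = [1, 2, 6, 7] / [3, 8] / [4] / [5]
Final shape: (4, 2, 1, 1).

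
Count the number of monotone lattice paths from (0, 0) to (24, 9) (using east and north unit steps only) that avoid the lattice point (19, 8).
Number of paths = 25246650

Total paths from (0, 0) to (24, 9): C(33, 24) = 38567100. Paths through (19, 8): (paths (0, 0) → (19, 8)) × (paths (19, 8) → (24, 9)) = C(27, 19) · C(6, 5) = 2220075 · 6 = 13320450. Avoidance count = 38567100 − 13320450 = 25246650.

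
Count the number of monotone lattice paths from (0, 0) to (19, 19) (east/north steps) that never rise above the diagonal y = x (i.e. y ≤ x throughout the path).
Number of paths = 1767263190

By the reflection principle (André's argument), the number of monotone paths to (19, 19) with n ≤ m that never go above y = x is C(38, 19) − C(38, 20) = 35345263800 − 33578000610 = 1767263190.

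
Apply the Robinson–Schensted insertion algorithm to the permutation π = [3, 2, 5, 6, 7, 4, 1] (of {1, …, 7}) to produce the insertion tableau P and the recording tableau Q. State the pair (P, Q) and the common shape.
P = [1, 4, 6, 7] / [2, 5] / [3];  Q = [1, 3, 4, 5] / [2, 6] / [7];  common shape = (4, 2, 1)

Row-insert the values π_1, π_2, … into P one at a time, bumping the leftmost entry strictly greater than the inserted value down to the next row. The recording tableau Q records, in position (i, j), the step at which that cell was added to P.
  Insert 3 (step 1): P = [3];  Q = [1]
  Insert 2 (step 2): P = [2] / [3];  Q = [1] / [2]
  Insert 5 (step 3): P = [2, 5] / [3];  Q = [1, 3] / [2]
  Insert 6 (step 4): P = [2, 5, 6] / [3];  Q = [1, 3, 4] / [2]
  Insert 7 (step 5): P = [2, 5, 6, 7] / [3];  Q = [1, 3, 4, 5] / [2]
  Insert 4 (step 6): P = [2, 4, 6, 7] / [3, 5];  Q = [1, 3, 4, 5] / [2, 6]
  Insert 1 (step 7): P = [1, 4, 6, 7] / [2, 5] / [3];  Q = [1, 3, 4, 5] / [2, 6] / [7]
Final shape: (4, 2, 1).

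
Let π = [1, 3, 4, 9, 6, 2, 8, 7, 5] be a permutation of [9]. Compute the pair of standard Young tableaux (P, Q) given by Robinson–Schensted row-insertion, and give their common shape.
P = [1, 2, 4, 5, 7] / [3, 6] / [8] / [9];  Q = [1, 2, 3, 4, 7] / [5, 8] / [6] / [9];  common shape = (5, 2, 1, 1)

Row-insert the values π_1, π_2, … into P one at a time, bumping the leftmost entry strictly greater than the inserted value down to the next row. The recording tableau Q records, in position (i, j), the step at which that cell was added to P.
  Insert 1 (step 1): P = [1];  Q = [1]
  Insert 3 (step 2): P = [1, 3];  Q = [1, 2]
  Insert 4 (step 3): P = [1, 3, 4];  Q = [1, 2, 3]
  Insert 9 (step 4): P = [1, 3, 4, 9];  Q = [1, 2, 3, 4]
  Insert 6 (step 5): P = [1, 3, 4, 6] / [9];  Q = [1, 2, 3, 4] / [5]
  Insert 2 (step 6): P = [1, 2, 4, 6] / [3] / [9];  Q = [1, 2, 3, 4] / [5] / [6]
  Insert 8 (step 7): P = [1, 2, 4, 6, 8] / [3] / [9];  Q = [1, 2, 3, 4, 7] / [5] / [6]
  Insert 7 (step 8): P = [1, 2, 4, 6, 7] / [3, 8] / [9];  Q = [1, 2, 3, 4, 7] / [5, 8] / [6]
  Insert 5 (step 9): P = [1, 2, 4, 5, 7] / [3, 6] / [8] / [9];  Q = [1, 2, 3, 4, 7] / [5, 8] / [6] / [9]
Final shape: (5, 2, 1, 1).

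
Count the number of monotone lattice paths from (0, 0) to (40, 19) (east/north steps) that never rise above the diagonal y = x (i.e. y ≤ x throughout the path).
Number of paths = 749760805916430

By the reflection principle (André's argument), the number of monotone paths to (40, 19) with n ≤ m that never go above y = x is C(59, 40) − C(59, 41) = 1397281501935165 − 647520696018735 = 749760805916430.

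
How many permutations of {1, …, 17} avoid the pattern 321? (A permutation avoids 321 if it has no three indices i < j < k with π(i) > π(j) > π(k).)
C_17 = 129644790

These 321-avoiding permutations are counted by the Catalan number C_n = (1/(n + 1)) · C(2n, n). For n = 17: C_17 = (1/18) · C(34, 17) = 2333606220/18 = 129644790.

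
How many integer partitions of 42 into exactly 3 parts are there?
p(42, 3 parts) = 147

Partitions of n into exactly k parts are in bijection with partitions of n − k into at most k parts (subtract 1 from each part). So p(42, exactly 3) = p(39, parts ≤ 3). Computing via the recurrence p(m, j) = p(m, j−1) + p(m−j, j) gives 147.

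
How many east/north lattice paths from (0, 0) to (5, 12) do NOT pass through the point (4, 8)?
Number of paths = 3713

Total paths from (0, 0) to (5, 12): C(17, 5) = 6188. Paths through (4, 8): (paths (0, 0) → (4, 8)) × (paths (4, 8) → (5, 12)) = C(12, 4) · C(5, 1) = 495 · 5 = 2475. Avoidance count = 6188 − 2475 = 3713.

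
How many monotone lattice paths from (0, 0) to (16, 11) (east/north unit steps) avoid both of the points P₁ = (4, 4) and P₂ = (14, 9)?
Number of paths = 5868855

Inclusion–exclusion. Total paths: C(27, 16) = 13037895. Through P₁: C(8, 4)·C(19, 12) = 3527160. Through P₂: C(23, 14)·C(4, 2) = 4903140. Since P₁ is strictly southwest of P₂, a monotone path through both must visit P₁ then P₂; paths through both = C(8, 4)·C(15, 10)·C(4, 2) = 1261260. Avoid both = 13037895 − 3527160 − 4903140 + 1261260 = 5868855.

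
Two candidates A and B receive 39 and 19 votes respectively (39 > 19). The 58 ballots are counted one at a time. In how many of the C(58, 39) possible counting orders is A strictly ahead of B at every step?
Strict-lead orderings = 326658445806000

Total orderings of the 58 votes with 39 for A: C(58, 39) = 947309492837400. By the Bertrand ballot formula (Cycle Lemma / reflection principle), the number of orderings in which A is strictly ahead of B throughout is (p − q)/(p + q) · C(p + q, p) = (39 − 19)/(39 + 19) · 947309492837400 = 326658445806000.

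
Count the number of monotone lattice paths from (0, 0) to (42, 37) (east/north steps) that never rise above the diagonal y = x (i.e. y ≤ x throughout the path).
Number of paths = 6455136672182327749620

By the reflection principle (André's argument), the number of monotone paths to (42, 37) with n ≤ m that never go above y = x is C(79, 42) − C(79, 43) = 46261812817306682205610 − 39806676145124354455990 = 6455136672182327749620.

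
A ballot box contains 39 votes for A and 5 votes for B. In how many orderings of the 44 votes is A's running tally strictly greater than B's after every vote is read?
Strict-lead orderings = 839188

Total orderings of the 44 votes with 39 for A: C(44, 39) = 1086008. By the Bertrand ballot formula (Cycle Lemma / reflection principle), the number of orderings in which A is strictly ahead of B throughout is (p − q)/(p + q) · C(p + q, p) = (39 − 5)/(39 + 5) · 1086008 = 839188.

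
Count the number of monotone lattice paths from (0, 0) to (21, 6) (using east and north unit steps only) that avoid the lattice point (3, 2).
Number of paths = 222860

Total paths from (0, 0) to (21, 6): C(27, 21) = 296010. Paths through (3, 2): (paths (0, 0) → (3, 2)) × (paths (3, 2) → (21, 6)) = C(5, 3) · C(22, 18) = 10 · 7315 = 73150. Avoidance count = 296010 − 73150 = 222860.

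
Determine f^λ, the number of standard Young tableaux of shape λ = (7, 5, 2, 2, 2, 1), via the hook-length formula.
# SYT of shape (7, 5, 2, 2, 2, 1) = 31039008

Hook-length formula: f^λ = n! / Π hook(c), product over all cells c of the Young diagram. For λ = (7, 5, 2, 2, 2, 1), n = 19 boxes. Hook lengths by row (left-to-right, top-to-bottom): [12, 10, 6, 5, 4, 2, 1]; [9, 7, 3, 2, 1]; [5, 3]; [4, 2]; [3, 1]; [1]. Product of hooks = 3919104000. So f^λ = 19! / 3919104000 = 121645100408832000 / 3919104000 = 31039008.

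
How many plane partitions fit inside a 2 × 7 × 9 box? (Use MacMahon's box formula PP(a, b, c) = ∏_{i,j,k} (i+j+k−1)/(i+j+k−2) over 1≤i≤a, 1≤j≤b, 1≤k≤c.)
PP(2, 7, 9) = 27810640

Evaluate the triple product over i = 1..2, j = 1..7, k = 1..9. The factors are (2/1) · (3/2) · (4/3) · (5/4) · (6/5) · (7/6) · (8/7) · (9/8) · … (126 factors total). The numerators and denominators telescope so the product is an integer; carrying out the multiplication exactly gives PP(2, 7, 9) = 27810640.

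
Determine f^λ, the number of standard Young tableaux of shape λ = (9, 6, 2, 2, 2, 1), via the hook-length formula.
# SYT of shape (9, 6, 2, 2, 2, 1) = 960269310

Hook-length formula: f^λ = n! / Π hook(c), product over all cells c of the Young diagram. For λ = (9, 6, 2, 2, 2, 1), n = 22 boxes. Hook lengths by row (left-to-right, top-to-bottom): [14, 12, 8, 7, 6, 5, 3, 2, 1]; [10, 8, 4, 3, 2, 1]; [5, 3]; [4, 2]; [3, 1]; [1]. Product of hooks = 1170505728000. So f^λ = 22! / 1170505728000 = 1124000727777607680000 / 1170505728000 = 960269310.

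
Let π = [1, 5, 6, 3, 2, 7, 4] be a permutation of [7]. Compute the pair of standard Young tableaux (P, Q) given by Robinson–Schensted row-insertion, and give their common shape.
P = [1, 2, 4, 7] / [3, 6] / [5];  Q = [1, 2, 3, 6] / [4, 7] / [5];  common shape = (4, 2, 1)

Row-insert the values π_1, π_2, … into P one at a time, bumping the leftmost entry strictly greater than the inserted value down to the next row. The recording tableau Q records, in position (i, j), the step at which that cell was added to P.
  Insert 1 (step 1): P = [1];  Q = [1]
  Insert 5 (step 2): P = [1, 5];  Q = [1, 2]
  Insert 6 (step 3): P = [1, 5, 6];  Q = [1, 2, 3]
  Insert 3 (step 4): P = [1, 3, 6] / [5];  Q = [1, 2, 3] / [4]
  Insert 2 (step 5): P = [1, 2, 6] / [3] / [5];  Q = [1, 2, 3] / [4] / [5]
  Insert 7 (step 6): P = [1, 2, 6, 7] / [3] / [5];  Q = [1, 2, 3, 6] / [4] / [5]
  Insert 4 (step 7): P = [1, 2, 4, 7] / [3, 6] / [5];  Q = [1, 2, 3, 6] / [4, 7] / [5]
Final shape: (4, 2, 1).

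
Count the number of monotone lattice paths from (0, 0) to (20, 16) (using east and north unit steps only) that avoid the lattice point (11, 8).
Number of paths = 5470473690

Total paths from (0, 0) to (20, 16): C(36, 20) = 7307872110. Paths through (11, 8): (paths (0, 0) → (11, 8)) × (paths (11, 8) → (20, 16)) = C(19, 11) · C(17, 9) = 75582 · 24310 = 1837398420. Avoidance count = 7307872110 − 1837398420 = 5470473690.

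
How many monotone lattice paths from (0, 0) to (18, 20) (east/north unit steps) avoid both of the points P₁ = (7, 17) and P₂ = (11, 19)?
Number of paths = 33056532834

Inclusion–exclusion. Total paths: C(38, 18) = 33578000610. Through P₁: C(24, 7)·C(14, 11) = 125981856. Through P₂: C(30, 11)·C(8, 7) = 437018400. Since P₁ is strictly southwest of P₂, a monotone path through both must visit P₁ then P₂; paths through both = C(24, 7)·C(6, 4)·C(8, 7) = 41532480. Avoid both = 33578000610 − 125981856 − 437018400 + 41532480 = 33056532834.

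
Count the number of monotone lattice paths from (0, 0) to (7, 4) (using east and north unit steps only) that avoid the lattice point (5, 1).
Number of paths = 270

Total paths from (0, 0) to (7, 4): C(11, 7) = 330. Paths through (5, 1): (paths (0, 0) → (5, 1)) × (paths (5, 1) → (7, 4)) = C(6, 5) · C(5, 2) = 6 · 10 = 60. Avoidance count = 330 − 60 = 270.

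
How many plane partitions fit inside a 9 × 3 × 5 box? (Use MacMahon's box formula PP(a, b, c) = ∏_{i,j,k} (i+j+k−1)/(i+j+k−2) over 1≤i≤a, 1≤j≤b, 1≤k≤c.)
PP(9, 3, 5) = 208416208

Evaluate the triple product over i = 1..9, j = 1..3, k = 1..5. The factors are (2/1) · (3/2) · (4/3) · (5/4) · (6/5) · (3/2) · (4/3) · (5/4) · … (135 factors total). The numerators and denominators telescope so the product is an integer; carrying out the multiplication exactly gives PP(9, 3, 5) = 208416208.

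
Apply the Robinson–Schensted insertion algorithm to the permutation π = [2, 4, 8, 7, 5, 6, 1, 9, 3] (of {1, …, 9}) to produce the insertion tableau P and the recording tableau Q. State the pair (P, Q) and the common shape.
P = [1, 3, 5, 6, 9] / [2, 4] / [7] / [8];  Q = [1, 2, 3, 6, 8] / [4, 9] / [5] / [7];  common shape = (5, 2, 1, 1)

Row-insert the values π_1, π_2, … into P one at a time, bumping the leftmost entry strictly greater than the inserted value down to the next row. The recording tableau Q records, in position (i, j), the step at which that cell was added to P.
  Insert 2 (step 1): P = [2];  Q = [1]
  Insert 4 (step 2): P = [2, 4];  Q = [1, 2]
  Insert 8 (step 3): P = [2, 4, 8];  Q = [1, 2, 3]
  Insert 7 (step 4): P = [2, 4, 7] / [8];  Q = [1, 2, 3] / [4]
  Insert 5 (step 5): P = [2, 4, 5] / [7] / [8];  Q = [1, 2, 3] / [4] / [5]
  Insert 6 (step 6): P = [2, 4, 5, 6] / [7] / [8];  Q = [1, 2, 3, 6] / [4] / [5]
  Insert 1 (step 7): P = [1, 4, 5, 6] / [2] / [7] / [8];  Q = [1, 2, 3, 6] / [4] / [5] / [7]
  Insert 9 (step 8): P = [1, 4, 5, 6, 9] / [2] / [7] / [8];  Q = [1, 2, 3, 6, 8] / [4] / [5] / [7]
  Insert 3 (step 9): P = [1, 3, 5, 6, 9] / [2, 4] / [7] / [8];  Q = [1, 2, 3, 6, 8] / [4, 9] / [5] / [7]
Final shape: (5, 2, 1, 1).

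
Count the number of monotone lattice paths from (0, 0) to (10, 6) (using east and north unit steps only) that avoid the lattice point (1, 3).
Number of paths = 7128

Total paths from (0, 0) to (10, 6): C(16, 10) = 8008. Paths through (1, 3): (paths (0, 0) → (1, 3)) × (paths (1, 3) → (10, 6)) = C(4, 1) · C(12, 9) = 4 · 220 = 880. Avoidance count = 8008 − 880 = 7128.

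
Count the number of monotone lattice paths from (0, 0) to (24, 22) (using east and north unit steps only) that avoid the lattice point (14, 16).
Number of paths = 6725826332550

Total paths from (0, 0) to (24, 22): C(46, 24) = 7890371113950. Paths through (14, 16): (paths (0, 0) → (14, 16)) × (paths (14, 16) → (24, 22)) = C(30, 14) · C(16, 10) = 145422675 · 8008 = 1164544781400. Avoidance count = 7890371113950 − 1164544781400 = 6725826332550.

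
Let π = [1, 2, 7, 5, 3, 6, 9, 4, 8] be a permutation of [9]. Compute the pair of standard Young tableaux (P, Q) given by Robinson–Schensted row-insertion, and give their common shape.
P = [1, 2, 3, 4, 8] / [5, 6, 9] / [7];  Q = [1, 2, 3, 6, 7] / [4, 8, 9] / [5];  common shape = (5, 3, 1)

Row-insert the values π_1, π_2, … into P one at a time, bumping the leftmost entry strictly greater than the inserted value down to the next row. The recording tableau Q records, in position (i, j), the step at which that cell was added to P.
  Insert 1 (step 1): P = [1];  Q = [1]
  Insert 2 (step 2): P = [1, 2];  Q = [1, 2]
  Insert 7 (step 3): P = [1, 2, 7];  Q = [1, 2, 3]
  Insert 5 (step 4): P = [1, 2, 5] / [7];  Q = [1, 2, 3] / [4]
  Insert 3 (step 5): P = [1, 2, 3] / [5] / [7];  Q = [1, 2, 3] / [4] / [5]
  Insert 6 (step 6): P = [1, 2, 3, 6] / [5] / [7];  Q = [1, 2, 3, 6] / [4] / [5]
  Insert 9 (step 7): P = [1, 2, 3, 6, 9] / [5] / [7];  Q = [1, 2, 3, 6, 7] / [4] / [5]
  Insert 4 (step 8): P = [1, 2, 3, 4, 9] / [5, 6] / [7];  Q = [1, 2, 3, 6, 7] / [4, 8] / [5]
  Insert 8 (step 9): P = [1, 2, 3, 4, 8] / [5, 6, 9] / [7];  Q = [1, 2, 3, 6, 7] / [4, 8, 9] / [5]
Final shape: (5, 3, 1).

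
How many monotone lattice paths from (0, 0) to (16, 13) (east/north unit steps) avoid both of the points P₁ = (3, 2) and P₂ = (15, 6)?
Number of paths = 42613963

Inclusion–exclusion. Total paths: C(29, 16) = 67863915. Through P₁: C(5, 3)·C(24, 13) = 24961440. Through P₂: C(21, 15)·C(8, 1) = 434112. Since P₁ is strictly southwest of P₂, a monotone path through both must visit P₁ then P₂; paths through both = C(5, 3)·C(16, 12)·C(8, 1) = 145600. Avoid both = 67863915 − 24961440 − 434112 + 145600 = 42613963.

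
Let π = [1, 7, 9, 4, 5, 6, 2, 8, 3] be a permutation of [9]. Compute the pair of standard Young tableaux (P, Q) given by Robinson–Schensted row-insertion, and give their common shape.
P = [1, 2, 3, 6, 8] / [4, 5] / [7, 9];  Q = [1, 2, 3, 6, 8] / [4, 5] / [7, 9];  common shape = (5, 2, 2)

Row-insert the values π_1, π_2, … into P one at a time, bumping the leftmost entry strictly greater than the inserted value down to the next row. The recording tableau Q records, in position (i, j), the step at which that cell was added to P.
  Insert 1 (step 1): P = [1];  Q = [1]
  Insert 7 (step 2): P = [1, 7];  Q = [1, 2]
  Insert 9 (step 3): P = [1, 7, 9];  Q = [1, 2, 3]
  Insert 4 (step 4): P = [1, 4, 9] / [7];  Q = [1, 2, 3] / [4]
  Insert 5 (step 5): P = [1, 4, 5] / [7, 9];  Q = [1, 2, 3] / [4, 5]
  Insert 6 (step 6): P = [1, 4, 5, 6] / [7, 9];  Q = [1, 2, 3, 6] / [4, 5]
  Insert 2 (step 7): P = [1, 2, 5, 6] / [4, 9] / [7];  Q = [1, 2, 3, 6] / [4, 5] / [7]
  Insert 8 (step 8): P = [1, 2, 5, 6, 8] / [4, 9] / [7];  Q = [1, 2, 3, 6, 8] / [4, 5] / [7]
  Insert 3 (step 9): P = [1, 2, 3, 6, 8] / [4, 5] / [7, 9];  Q = [1, 2, 3, 6, 8] / [4, 5] / [7, 9]
Final shape: (5, 2, 2).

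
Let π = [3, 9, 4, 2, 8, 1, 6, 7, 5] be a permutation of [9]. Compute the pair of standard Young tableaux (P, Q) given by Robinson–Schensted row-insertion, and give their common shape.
P = [1, 4, 5, 7] / [2, 6] / [3, 8] / [9];  Q = [1, 2, 5, 8] / [3, 7] / [4, 9] / [6];  common shape = (4, 2, 2, 1)

Row-insert the values π_1, π_2, … into P one at a time, bumping the leftmost entry strictly greater than the inserted value down to the next row. The recording tableau Q records, in position (i, j), the step at which that cell was added to P.
  Insert 3 (step 1): P = [3];  Q = [1]
  Insert 9 (step 2): P = [3, 9];  Q = [1, 2]
  Insert 4 (step 3): P = [3, 4] / [9];  Q = [1, 2] / [3]
  Insert 2 (step 4): P = [2, 4] / [3] / [9];  Q = [1, 2] / [3] / [4]
  Insert 8 (step 5): P = [2, 4, 8] / [3] / [9];  Q = [1, 2, 5] / [3] / [4]
  Insert 1 (step 6): P = [1, 4, 8] / [2] / [3] / [9];  Q = [1, 2, 5] / [3] / [4] / [6]
  Insert 6 (step 7): P = [1, 4, 6] / [2, 8] / [3] / [9];  Q = [1, 2, 5] / [3, 7] / [4] / [6]
  Insert 7 (step 8): P = [1, 4, 6, 7] / [2, 8] / [3] / [9];  Q = [1, 2, 5, 8] / [3, 7] / [4] / [6]
  Insert 5 (step 9): P = [1, 4, 5, 7] / [2, 6] / [3, 8] / [9];  Q = [1, 2, 5, 8] / [3, 7] / [4, 9] / [6]
Final shape: (4, 2, 2, 1).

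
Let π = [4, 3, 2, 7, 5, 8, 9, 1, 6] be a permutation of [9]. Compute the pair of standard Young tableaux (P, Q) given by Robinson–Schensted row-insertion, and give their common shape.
P = [1, 5, 6, 9] / [2, 7, 8] / [3] / [4];  Q = [1, 4, 6, 7] / [2, 5, 9] / [3] / [8];  common shape = (4, 3, 1, 1)

Row-insert the values π_1, π_2, … into P one at a time, bumping the leftmost entry strictly greater than the inserted value down to the next row. The recording tableau Q records, in position (i, j), the step at which that cell was added to P.
  Insert 4 (step 1): P = [4];  Q = [1]
  Insert 3 (step 2): P = [3] / [4];  Q = [1] / [2]
  Insert 2 (step 3): P = [2] / [3] / [4];  Q = [1] / [2] / [3]
  Insert 7 (step 4): P = [2, 7] / [3] / [4];  Q = [1, 4] / [2] / [3]
  Insert 5 (step 5): P = [2, 5] / [3, 7] / [4];  Q = [1, 4] / [2, 5] / [3]
  Insert 8 (step 6): P = [2, 5, 8] / [3, 7] / [4];  Q = [1, 4, 6] / [2, 5] / [3]
  Insert 9 (step 7): P = [2, 5, 8, 9] / [3, 7] / [4];  Q = [1, 4, 6, 7] / [2, 5] / [3]
  Insert 1 (step 8): P = [1, 5, 8, 9] / [2, 7] / [3] / [4];  Q = [1, 4, 6, 7] / [2, 5] / [3] / [8]
  Insert 6 (step 9): P = [1, 5, 6, 9] / [2, 7, 8] / [3] / [4];  Q = [1, 4, 6, 7] / [2, 5, 9] / [3] / [8]
Final shape: (4, 3, 1, 1).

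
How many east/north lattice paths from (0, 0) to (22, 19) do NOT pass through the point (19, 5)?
Number of paths = 244633767480

Total paths from (0, 0) to (22, 19): C(41, 22) = 244662670200. Paths through (19, 5): (paths (0, 0) → (19, 5)) × (paths (19, 5) → (22, 19)) = C(24, 19) · C(17, 3) = 42504 · 680 = 28902720. Avoidance count = 244662670200 − 28902720 = 244633767480.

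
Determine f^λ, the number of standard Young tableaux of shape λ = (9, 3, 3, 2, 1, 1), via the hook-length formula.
# SYT of shape (9, 3, 3, 2, 1, 1) = 15116400

Hook-length formula: f^λ = n! / Π hook(c), product over all cells c of the Young diagram. For λ = (9, 3, 3, 2, 1, 1), n = 19 boxes. Hook lengths by row (left-to-right, top-to-bottom): [14, 11, 9, 6, 5, 4, 3, 2, 1]; [7, 4, 2]; [6, 3, 1]; [4, 1]; [2]; [1]. Product of hooks = 8047226880. So f^λ = 19! / 8047226880 = 121645100408832000 / 8047226880 = 15116400.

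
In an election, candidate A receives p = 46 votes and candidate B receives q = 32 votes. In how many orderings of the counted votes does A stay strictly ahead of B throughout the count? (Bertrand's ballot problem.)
Strict-lead orderings = 1403791593450259822270

Total orderings of the 78 votes with 46 for A: C(78, 46) = 7821124592080019009790. By the Bertrand ballot formula (Cycle Lemma / reflection principle), the number of orderings in which A is strictly ahead of B throughout is (p − q)/(p + q) · C(p + q, p) = (46 − 32)/(46 + 32) · 7821124592080019009790 = 1403791593450259822270.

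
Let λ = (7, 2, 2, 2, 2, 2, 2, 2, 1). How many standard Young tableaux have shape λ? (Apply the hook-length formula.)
# SYT of shape (7, 2, 2, 2, 2, 2, 2, 2, 1) = 52527552

Hook-length formula: f^λ = n! / Π hook(c), product over all cells c of the Young diagram. For λ = (7, 2, 2, 2, 2, 2, 2, 2, 1), n = 22 boxes. Hook lengths by row (left-to-right, top-to-bottom): [15, 13, 5, 4, 3, 2, 1]; [9, 7]; [8, 6]; [7, 5]; [6, 4]; [5, 3]; [4, 2]; [3, 1]; [1]. Product of hooks = 21398307840000. So f^λ = 22! / 21398307840000 = 1124000727777607680000 / 21398307840000 = 52527552.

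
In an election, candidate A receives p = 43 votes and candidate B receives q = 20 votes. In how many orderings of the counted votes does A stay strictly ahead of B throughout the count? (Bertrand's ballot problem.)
Strict-lead orderings = 4924395459336045

Total orderings of the 63 votes with 43 for A: C(63, 43) = 13488561475572645. By the Bertrand ballot formula (Cycle Lemma / reflection principle), the number of orderings in which A is strictly ahead of B throughout is (p − q)/(p + q) · C(p + q, p) = (43 − 20)/(43 + 20) · 13488561475572645 = 4924395459336045.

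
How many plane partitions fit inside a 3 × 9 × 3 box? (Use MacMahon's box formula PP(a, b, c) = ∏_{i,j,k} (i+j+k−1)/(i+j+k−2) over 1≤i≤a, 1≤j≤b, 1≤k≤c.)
PP(3, 9, 3) = 572572

Evaluate the triple product over i = 1..3, j = 1..9, k = 1..3. The factors are (2/1) · (3/2) · (4/3) · (3/2) · (4/3) · (5/4) · (4/3) · (5/4) · … (81 factors total). The numerators and denominators telescope so the product is an integer; carrying out the multiplication exactly gives PP(3, 9, 3) = 572572.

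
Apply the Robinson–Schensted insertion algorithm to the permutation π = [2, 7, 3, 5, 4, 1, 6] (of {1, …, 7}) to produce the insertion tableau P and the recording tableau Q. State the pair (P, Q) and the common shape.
P = [1, 3, 4, 6] / [2] / [5] / [7];  Q = [1, 2, 4, 7] / [3] / [5] / [6];  common shape = (4, 1, 1, 1)

Row-insert the values π_1, π_2, … into P one at a time, bumping the leftmost entry strictly greater than the inserted value down to the next row. The recording tableau Q records, in position (i, j), the step at which that cell was added to P.
  Insert 2 (step 1): P = [2];  Q = [1]
  Insert 7 (step 2): P = [2, 7];  Q = [1, 2]
  Insert 3 (step 3): P = [2, 3] / [7];  Q = [1, 2] / [3]
  Insert 5 (step 4): P = [2, 3, 5] / [7];  Q = [1, 2, 4] / [3]
  Insert 4 (step 5): P = [2, 3, 4] / [5] / [7];  Q = [1, 2, 4] / [3] / [5]
  Insert 1 (step 6): P = [1, 3, 4] / [2] / [5] / [7];  Q = [1, 2, 4] / [3] / [5] / [6]
  Insert 6 (step 7): P = [1, 3, 4, 6] / [2] / [5] / [7];  Q = [1, 2, 4, 7] / [3] / [5] / [6]
Final shape: (4, 1, 1, 1).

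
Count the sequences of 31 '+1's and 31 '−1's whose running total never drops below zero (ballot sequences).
C_31 = 14544636039226909

These ballot sequences are counted by the Catalan number C_n = (1/(n + 1)) · C(2n, n). For n = 31: C_31 = (1/32) · C(62, 31) = 465428353255261088/32 = 14544636039226909.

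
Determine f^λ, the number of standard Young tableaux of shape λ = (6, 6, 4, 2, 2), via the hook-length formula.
# SYT of shape (6, 6, 4, 2, 2) = 72424352

Hook-length formula: f^λ = n! / Π hook(c), product over all cells c of the Young diagram. For λ = (6, 6, 4, 2, 2), n = 20 boxes. Hook lengths by row (left-to-right, top-to-bottom): [10, 9, 6, 5, 3, 2]; [9, 8, 5, 4, 2, 1]; [6, 5, 2, 1]; [3, 2]; [2, 1]. Product of hooks = 33592320000. So f^λ = 20! / 33592320000 = 2432902008176640000 / 33592320000 = 72424352.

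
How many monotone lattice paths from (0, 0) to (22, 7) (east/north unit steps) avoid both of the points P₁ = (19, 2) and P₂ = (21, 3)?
Number of paths = 1542050

Inclusion–exclusion. Total paths: C(29, 22) = 1560780. Through P₁: C(21, 19)·C(8, 3) = 11760. Through P₂: C(24, 21)·C(5, 1) = 10120. Since P₁ is strictly southwest of P₂, a monotone path through both must visit P₁ then P₂; paths through both = C(21, 19)·C(3, 2)·C(5, 1) = 3150. Avoid both = 1560780 − 11760 − 10120 + 3150 = 1542050.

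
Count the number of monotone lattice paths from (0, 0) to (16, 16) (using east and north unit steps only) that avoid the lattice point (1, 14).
Number of paths = 601078350

Total paths from (0, 0) to (16, 16): C(32, 16) = 601080390. Paths through (1, 14): (paths (0, 0) → (1, 14)) × (paths (1, 14) → (16, 16)) = C(15, 1) · C(17, 15) = 15 · 136 = 2040. Avoidance count = 601080390 − 2040 = 601078350.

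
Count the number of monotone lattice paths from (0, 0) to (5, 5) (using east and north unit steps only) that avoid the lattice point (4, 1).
Number of paths = 227

Total paths from (0, 0) to (5, 5): C(10, 5) = 252. Paths through (4, 1): (paths (0, 0) → (4, 1)) × (paths (4, 1) → (5, 5)) = C(5, 4) · C(5, 1) = 5 · 5 = 25. Avoidance count = 252 − 25 = 227.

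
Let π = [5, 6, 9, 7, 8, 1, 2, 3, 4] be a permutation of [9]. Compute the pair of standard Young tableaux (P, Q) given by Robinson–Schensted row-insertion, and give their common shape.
P = [1, 2, 3, 4] / [5, 6, 7, 8] / [9];  Q = [1, 2, 3, 5] / [4, 7, 8, 9] / [6];  common shape = (4, 4, 1)

Row-insert the values π_1, π_2, … into P one at a time, bumping the leftmost entry strictly greater than the inserted value down to the next row. The recording tableau Q records, in position (i, j), the step at which that cell was added to P.
  Insert 5 (step 1): P = [5];  Q = [1]
  Insert 6 (step 2): P = [5, 6];  Q = [1, 2]
  Insert 9 (step 3): P = [5, 6, 9];  Q = [1, 2, 3]
  Insert 7 (step 4): P = [5, 6, 7] / [9];  Q = [1, 2, 3] / [4]
  Insert 8 (step 5): P = [5, 6, 7, 8] / [9];  Q = [1, 2, 3, 5] / [4]
  Insert 1 (step 6): P = [1, 6, 7, 8] / [5] / [9];  Q = [1, 2, 3, 5] / [4] / [6]
  Insert 2 (step 7): P = [1, 2, 7, 8] / [5, 6] / [9];  Q = [1, 2, 3, 5] / [4, 7] / [6]
  Insert 3 (step 8): P = [1, 2, 3, 8] / [5, 6, 7] / [9];  Q = [1, 2, 3, 5] / [4, 7, 8] / [6]
  Insert 4 (step 9): P = [1, 2, 3, 4] / [5, 6, 7, 8] / [9];  Q = [1, 2, 3, 5] / [4, 7, 8, 9] / [6]
Final shape: (4, 4, 1).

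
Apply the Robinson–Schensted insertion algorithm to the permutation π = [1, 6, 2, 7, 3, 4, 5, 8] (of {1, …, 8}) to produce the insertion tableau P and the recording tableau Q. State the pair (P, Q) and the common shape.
P = [1, 2, 3, 4, 5, 8] / [6, 7];  Q = [1, 2, 4, 6, 7, 8] / [3, 5];  common shape = (6, 2)

Row-insert the values π_1, π_2, … into P one at a time, bumping the leftmost entry strictly greater than the inserted value down to the next row. The recording tableau Q records, in position (i, j), the step at which that cell was added to P.
  Insert 1 (step 1): P = [1];  Q = [1]
  Insert 6 (step 2): P = [1, 6];  Q = [1, 2]
  Insert 2 (step 3): P = [1, 2] / [6];  Q = [1, 2] / [3]
  Insert 7 (step 4): P = [1, 2, 7] / [6];  Q = [1, 2, 4] / [3]
  Insert 3 (step 5): P = [1, 2, 3] / [6, 7];  Q = [1, 2, 4] / [3, 5]
  Insert 4 (step 6): P = [1, 2, 3, 4] / [6, 7];  Q = [1, 2, 4, 6] / [3, 5]
  Insert 5 (step 7): P = [1, 2, 3, 4, 5] / [6, 7];  Q = [1, 2, 4, 6, 7] / [3, 5]
  Insert 8 (step 8): P = [1, 2, 3, 4, 5, 8] / [6, 7];  Q = [1, 2, 4, 6, 7, 8] / [3, 5]
Final shape: (6, 2).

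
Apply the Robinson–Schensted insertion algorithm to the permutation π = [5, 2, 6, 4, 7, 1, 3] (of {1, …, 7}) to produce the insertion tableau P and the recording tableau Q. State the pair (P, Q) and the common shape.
P = [1, 3, 7] / [2, 4] / [5, 6];  Q = [1, 3, 5] / [2, 4] / [6, 7];  common shape = (3, 2, 2)

Row-insert the values π_1, π_2, … into P one at a time, bumping the leftmost entry strictly greater than the inserted value down to the next row. The recording tableau Q records, in position (i, j), the step at which that cell was added to P.
  Insert 5 (step 1): P = [5];  Q = [1]
  Insert 2 (step 2): P = [2] / [5];  Q = [1] / [2]
  Insert 6 (step 3): P = [2, 6] / [5];  Q = [1, 3] / [2]
  Insert 4 (step 4): P = [2, 4] / [5, 6];  Q = [1, 3] / [2, 4]
  Insert 7 (step 5): P = [2, 4, 7] / [5, 6];  Q = [1, 3, 5] / [2, 4]
  Insert 1 (step 6): P = [1, 4, 7] / [2, 6] / [5];  Q = [1, 3, 5] / [2, 4] / [6]
  Insert 3 (step 7): P = [1, 3, 7] / [2, 4] / [5, 6];  Q = [1, 3, 5] / [2, 4] / [6, 7]
Final shape: (3, 2, 2).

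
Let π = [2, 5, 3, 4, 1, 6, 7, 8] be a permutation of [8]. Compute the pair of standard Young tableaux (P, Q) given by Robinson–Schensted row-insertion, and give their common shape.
P = [1, 3, 4, 6, 7, 8] / [2] / [5];  Q = [1, 2, 4, 6, 7, 8] / [3] / [5];  common shape = (6, 1, 1)

Row-insert the values π_1, π_2, … into P one at a time, bumping the leftmost entry strictly greater than the inserted value down to the next row. The recording tableau Q records, in position (i, j), the step at which that cell was added to P.
  Insert 2 (step 1): P = [2];  Q = [1]
  Insert 5 (step 2): P = [2, 5];  Q = [1, 2]
  Insert 3 (step 3): P = [2, 3] / [5];  Q = [1, 2] / [3]
  Insert 4 (step 4): P = [2, 3, 4] / [5];  Q = [1, 2, 4] / [3]
  Insert 1 (step 5): P = [1, 3, 4] / [2] / [5];  Q = [1, 2, 4] / [3] / [5]
  Insert 6 (step 6): P = [1, 3, 4, 6] / [2] / [5];  Q = [1, 2, 4, 6] / [3] / [5]
  Insert 7 (step 7): P = [1, 3, 4, 6, 7] / [2] / [5];  Q = [1, 2, 4, 6, 7] / [3] / [5]
  Insert 8 (step 8): P = [1, 3, 4, 6, 7, 8] / [2] / [5];  Q = [1, 2, 4, 6, 7, 8] / [3] / [5]
Final shape: (6, 1, 1).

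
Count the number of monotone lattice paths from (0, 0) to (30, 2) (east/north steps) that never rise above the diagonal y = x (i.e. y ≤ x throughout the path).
Number of paths = 464

By the reflection principle (André's argument), the number of monotone paths to (30, 2) with n ≤ m that never go above y = x is C(32, 30) − C(32, 31) = 496 − 32 = 464.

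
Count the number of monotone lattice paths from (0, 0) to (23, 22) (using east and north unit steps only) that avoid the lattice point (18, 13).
Number of paths = 3703796707650

Total paths from (0, 0) to (23, 22): C(45, 23) = 4116715363800. Paths through (18, 13): (paths (0, 0) → (18, 13)) × (paths (18, 13) → (23, 22)) = C(31, 18) · C(14, 5) = 206253075 · 2002 = 412918656150. Avoidance count = 4116715363800 − 412918656150 = 3703796707650.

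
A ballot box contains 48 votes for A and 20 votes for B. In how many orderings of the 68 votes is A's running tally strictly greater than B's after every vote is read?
Strict-lead orderings = 33812214746249940

Total orderings of the 68 votes with 48 for A: C(68, 48) = 82115378669464140. By the Bertrand ballot formula (Cycle Lemma / reflection principle), the number of orderings in which A is strictly ahead of B throughout is (p − q)/(p + q) · C(p + q, p) = (48 − 20)/(48 + 20) · 82115378669464140 = 33812214746249940.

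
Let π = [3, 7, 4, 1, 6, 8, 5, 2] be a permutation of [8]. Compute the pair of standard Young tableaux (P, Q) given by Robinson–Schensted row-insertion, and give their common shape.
P = [1, 2, 5, 8] / [3, 4] / [6] / [7];  Q = [1, 2, 5, 6] / [3, 7] / [4] / [8];  common shape = (4, 2, 1, 1)

Row-insert the values π_1, π_2, … into P one at a time, bumping the leftmost entry strictly greater than the inserted value down to the next row. The recording tableau Q records, in position (i, j), the step at which that cell was added to P.
  Insert 3 (step 1): P = [3];  Q = [1]
  Insert 7 (step 2): P = [3, 7];  Q = [1, 2]
  Insert 4 (step 3): P = [3, 4] / [7];  Q = [1, 2] / [3]
  Insert 1 (step 4): P = [1, 4] / [3] / [7];  Q = [1, 2] / [3] / [4]
  Insert 6 (step 5): P = [1, 4, 6] / [3] / [7];  Q = [1, 2, 5] / [3] / [4]
  Insert 8 (step 6): P = [1, 4, 6, 8] / [3] / [7];  Q = [1, 2, 5, 6] / [3] / [4]
  Insert 5 (step 7): P = [1, 4, 5, 8] / [3, 6] / [7];  Q = [1, 2, 5, 6] / [3, 7] / [4]
  Insert 2 (step 8): P = [1, 2, 5, 8] / [3, 4] / [6] / [7];  Q = [1, 2, 5, 6] / [3, 7] / [4] / [8]
Final shape: (4, 2, 1, 1).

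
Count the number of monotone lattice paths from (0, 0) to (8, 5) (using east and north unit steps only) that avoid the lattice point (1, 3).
Number of paths = 1143

Total paths from (0, 0) to (8, 5): C(13, 8) = 1287. Paths through (1, 3): (paths (0, 0) → (1, 3)) × (paths (1, 3) → (8, 5)) = C(4, 1) · C(9, 7) = 4 · 36 = 144. Avoidance count = 1287 − 144 = 1143.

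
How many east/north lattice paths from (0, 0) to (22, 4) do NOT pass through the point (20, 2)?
Number of paths = 13564

Total paths from (0, 0) to (22, 4): C(26, 22) = 14950. Paths through (20, 2): (paths (0, 0) → (20, 2)) × (paths (20, 2) → (22, 4)) = C(22, 20) · C(4, 2) = 231 · 6 = 1386. Avoidance count = 14950 − 1386 = 13564.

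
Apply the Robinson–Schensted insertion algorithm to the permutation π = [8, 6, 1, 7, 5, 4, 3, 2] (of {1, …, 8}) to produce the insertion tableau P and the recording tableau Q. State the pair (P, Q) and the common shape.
P = [1, 2] / [3, 7] / [4] / [5] / [6] / [8];  Q = [1, 4] / [2, 5] / [3] / [6] / [7] / [8];  common shape = (2, 2, 1, 1, 1, 1)

Row-insert the values π_1, π_2, … into P one at a time, bumping the leftmost entry strictly greater than the inserted value down to the next row. The recording tableau Q records, in position (i, j), the step at which that cell was added to P.
  Insert 8 (step 1): P = [8];  Q = [1]
  Insert 6 (step 2): P = [6] / [8];  Q = [1] / [2]
  Insert 1 (step 3): P = [1] / [6] / [8];  Q = [1] / [2] / [3]
  Insert 7 (step 4): P = [1, 7] / [6] / [8];  Q = [1, 4] / [2] / [3]
  Insert 5 (step 5): P = [1, 5] / [6, 7] / [8];  Q = [1, 4] / [2, 5] / [3]
  Insert 4 (step 6): P = [1, 4] / [5, 7] / [6] / [8];  Q = [1, 4] / [2, 5] / [3] / [6]
  Insert 3 (step 7): P = [1, 3] / [4, 7] / [5] / [6] / [8];  Q = [1, 4] / [2, 5] / [3] / [6] / [7]
  Insert 2 (step 8): P = [1, 2] / [3, 7] / [4] / [5] / [6] / [8];  Q = [1, 4] / [2, 5] / [3] / [6] / [7] / [8]
Final shape: (2, 2, 1, 1, 1, 1).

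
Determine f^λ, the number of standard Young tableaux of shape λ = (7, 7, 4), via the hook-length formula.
# SYT of shape (7, 7, 4) = 364650

Hook-length formula: f^λ = n! / Π hook(c), product over all cells c of the Young diagram. For λ = (7, 7, 4), n = 18 boxes. Hook lengths by row (left-to-right, top-to-bottom): [9, 8, 7, 6, 4, 3, 2]; [8, 7, 6, 5, 3, 2, 1]; [4, 3, 2, 1]. Product of hooks = 17557585920. So f^λ = 18! / 17557585920 = 6402373705728000 / 17557585920 = 364650.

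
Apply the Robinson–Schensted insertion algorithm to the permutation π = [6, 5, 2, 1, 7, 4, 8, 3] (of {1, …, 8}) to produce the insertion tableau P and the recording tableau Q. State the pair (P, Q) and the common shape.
P = [1, 3, 8] / [2, 4] / [5, 7] / [6];  Q = [1, 5, 7] / [2, 6] / [3, 8] / [4];  common shape = (3, 2, 2, 1)

Row-insert the values π_1, π_2, … into P one at a time, bumping the leftmost entry strictly greater than the inserted value down to the next row. The recording tableau Q records, in position (i, j), the step at which that cell was added to P.
  Insert 6 (step 1): P = [6];  Q = [1]
  Insert 5 (step 2): P = [5] / [6];  Q = [1] / [2]
  Insert 2 (step 3): P = [2] / [5] / [6];  Q = [1] / [2] / [3]
  Insert 1 (step 4): P = [1] / [2] / [5] / [6];  Q = [1] / [2] / [3] / [4]
  Insert 7 (step 5): P = [1, 7] / [2] / [5] / [6];  Q = [1, 5] / [2] / [3] / [4]
  Insert 4 (step 6): P = [1, 4] / [2, 7] / [5] / [6];  Q = [1, 5] / [2, 6] / [3] / [4]
  Insert 8 (step 7): P = [1, 4, 8] / [2, 7] / [5] / [6];  Q = [1, 5, 7] / [2, 6] / [3] / [4]
  Insert 3 (step 8): P = [1, 3, 8] / [2, 4] / [5, 7] / [6];  Q = [1, 5, 7] / [2, 6] / [3, 8] / [4]
Final shape: (3, 2, 2, 1).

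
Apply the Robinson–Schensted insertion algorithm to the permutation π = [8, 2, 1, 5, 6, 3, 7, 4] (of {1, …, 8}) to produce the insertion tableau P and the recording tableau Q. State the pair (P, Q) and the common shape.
P = [1, 3, 4, 7] / [2, 5, 6] / [8];  Q = [1, 4, 5, 7] / [2, 6, 8] / [3];  common shape = (4, 3, 1)

Row-insert the values π_1, π_2, … into P one at a time, bumping the leftmost entry strictly greater than the inserted value down to the next row. The recording tableau Q records, in position (i, j), the step at which that cell was added to P.
  Insert 8 (step 1): P = [8];  Q = [1]
  Insert 2 (step 2): P = [2] / [8];  Q = [1] / [2]
  Insert 1 (step 3): P = [1] / [2] / [8];  Q = [1] / [2] / [3]
  Insert 5 (step 4): P = [1, 5] / [2] / [8];  Q = [1, 4] / [2] / [3]
  Insert 6 (step 5): P = [1, 5, 6] / [2] / [8];  Q = [1, 4, 5] / [2] / [3]
  Insert 3 (step 6): P = [1, 3, 6] / [2, 5] / [8];  Q = [1, 4, 5] / [2, 6] / [3]
  Insert 7 (step 7): P = [1, 3, 6, 7] / [2, 5] / [8];  Q = [1, 4, 5, 7] / [2, 6] / [3]
  Insert 4 (step 8): P = [1, 3, 4, 7] / [2, 5, 6] / [8];  Q = [1, 4, 5, 7] / [2, 6, 8] / [3]
Final shape: (4, 3, 1).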